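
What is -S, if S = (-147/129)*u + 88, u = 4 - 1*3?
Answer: -3735/43 ≈ -86.860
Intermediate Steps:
u = 1 (u = 4 - 3 = 1)
S = 3735/43 (S = -147/129*1 + 88 = -147*1/129*1 + 88 = -49/43*1 + 88 = -49/43 + 88 = 3735/43 ≈ 86.860)
-S = -1*3735/43 = -3735/43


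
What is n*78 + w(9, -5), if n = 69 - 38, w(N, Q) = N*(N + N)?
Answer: 2580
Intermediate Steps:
w(N, Q) = 2*N² (w(N, Q) = N*(2*N) = 2*N²)
n = 31
n*78 + w(9, -5) = 31*78 + 2*9² = 2418 + 2*81 = 2418 + 162 = 2580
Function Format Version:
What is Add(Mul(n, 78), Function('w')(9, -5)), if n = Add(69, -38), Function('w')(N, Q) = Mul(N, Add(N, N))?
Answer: 2580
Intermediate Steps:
Function('w')(N, Q) = Mul(2, Pow(N, 2)) (Function('w')(N, Q) = Mul(N, Mul(2, N)) = Mul(2, Pow(N, 2)))
n = 31
Add(Mul(n, 78), Function('w')(9, -5)) = Add(Mul(31, 78), Mul(2, Pow(9, 2))) = Add(2418, Mul(2, 81)) = Add(2418, 162) = 2580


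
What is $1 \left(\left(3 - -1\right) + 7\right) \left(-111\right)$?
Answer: $-1221$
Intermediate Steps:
$1 \left(\left(3 - -1\right) + 7\right) \left(-111\right) = 1 \left(\left(3 + 1\right) + 7\right) \left(-111\right) = 1 \left(4 + 7\right) \left(-111\right) = 1 \cdot 11 \left(-111\right) = 11 \left(-111\right) = -1221$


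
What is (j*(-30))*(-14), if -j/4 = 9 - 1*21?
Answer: 20160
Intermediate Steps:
j = 48 (j = -4*(9 - 1*21) = -4*(9 - 21) = -4*(-12) = 48)
(j*(-30))*(-14) = (48*(-30))*(-14) = -1440*(-14) = 20160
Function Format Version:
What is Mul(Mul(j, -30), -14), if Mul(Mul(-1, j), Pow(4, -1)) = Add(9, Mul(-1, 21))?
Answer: 20160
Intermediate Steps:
j = 48 (j = Mul(-4, Add(9, Mul(-1, 21))) = Mul(-4, Add(9, -21)) = Mul(-4, -12) = 48)
Mul(Mul(j, -30), -14) = Mul(Mul(48, -30), -14) = Mul(-1440, -14) = 20160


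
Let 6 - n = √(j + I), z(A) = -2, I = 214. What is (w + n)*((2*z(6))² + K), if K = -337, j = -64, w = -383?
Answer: 121017 + 1605*√6 ≈ 1.2495e+5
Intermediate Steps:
n = 6 - 5*√6 (n = 6 - √(-64 + 214) = 6 - √150 = 6 - 5*√6 ≈ -6.2475)
(w + n)*((2*z(6))² + K) = (-383 + (6 - 5*√6))*((2*(-2))² - 337) = (-377 - 5*√6)*((-4)² - 337) = (-377 - 5*√6)*(16 - 337) = (-377 - 5*√6)*(-321) = 121017 + 1605*√6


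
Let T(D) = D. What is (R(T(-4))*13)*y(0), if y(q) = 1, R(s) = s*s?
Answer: 208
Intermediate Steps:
R(s) = s²
(R(T(-4))*13)*y(0) = ((-4)²*13)*1 = (16*13)*1 = 208*1 = 208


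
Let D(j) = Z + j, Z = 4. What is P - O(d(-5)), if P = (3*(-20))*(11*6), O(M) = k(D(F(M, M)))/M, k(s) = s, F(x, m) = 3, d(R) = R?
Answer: -19793/5 ≈ -3958.6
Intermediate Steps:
D(j) = 4 + j
O(M) = 7/M (O(M) = (4 + 3)/M = 7/M)
P = -3960 (P = -60*66 = -3960)
P - O(d(-5)) = -3960 - 7/(-5) = -3960 - 7*(-1)/5 = -3960 - 1*(-7/5) = -3960 + 7/5 = -19793/5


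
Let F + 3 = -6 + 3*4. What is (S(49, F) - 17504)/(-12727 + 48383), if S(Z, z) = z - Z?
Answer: -8775/17828 ≈ -0.49220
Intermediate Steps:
F = 3 (F = -3 + (-6 + 3*4) = -3 + (-6 + 12) = -3 + 6 = 3)
(S(49, F) - 17504)/(-12727 + 48383) = ((3 - 1*49) - 17504)/(-12727 + 48383) = ((3 - 49) - 17504)/35656 = (-46 - 17504)*(1/35656) = -17550*1/35656 = -8775/17828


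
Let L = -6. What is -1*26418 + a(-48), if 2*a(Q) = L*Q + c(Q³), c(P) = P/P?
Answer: -52547/2 ≈ -26274.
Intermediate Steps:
c(P) = 1
a(Q) = ½ - 3*Q (a(Q) = (-6*Q + 1)/2 = (1 - 6*Q)/2 = ½ - 3*Q)
-1*26418 + a(-48) = -1*26418 + (½ - 3*(-48)) = -26418 + (½ + 144) = -26418 + 289/2 = -52547/2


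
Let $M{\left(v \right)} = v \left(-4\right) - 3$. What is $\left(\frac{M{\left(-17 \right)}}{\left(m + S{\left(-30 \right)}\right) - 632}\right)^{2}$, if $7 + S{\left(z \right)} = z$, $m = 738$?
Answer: $\frac{4225}{4761} \approx 0.88742$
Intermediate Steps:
$S{\left(z \right)} = -7 + z$
$M{\left(v \right)} = -3 - 4 v$ ($M{\left(v \right)} = - 4 v - 3 = -3 - 4 v$)
$\left(\frac{M{\left(-17 \right)}}{\left(m + S{\left(-30 \right)}\right) - 632}\right)^{2} = \left(\frac{-3 - -68}{\left(738 - 37\right) - 632}\right)^{2} = \left(\frac{-3 + 68}{\left(738 - 37\right) - 632}\right)^{2} = \left(\frac{65}{701 - 632}\right)^{2} = \left(\frac{65}{69}\right)^{2} = \frac{4225}{4761}$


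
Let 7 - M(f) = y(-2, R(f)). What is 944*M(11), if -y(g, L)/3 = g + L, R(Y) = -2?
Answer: -4720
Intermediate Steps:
y(g, L) = -3*L - 3*g (y(g, L) = -3*(g + L) = -3*(L + g) = -3*L - 3*g)
M(f) = -5 (M(f) = 7 - (-3*(-2) - 3*(-2)) = 7 - (6 + 6) = 7 - 1*12 = 7 - 12 = -5)
944*M(11) = 944*(-5) = -4720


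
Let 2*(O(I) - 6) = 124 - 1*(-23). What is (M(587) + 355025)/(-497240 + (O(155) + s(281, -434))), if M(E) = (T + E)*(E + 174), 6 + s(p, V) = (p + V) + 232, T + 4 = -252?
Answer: -1213832/994175 ≈ -1.2209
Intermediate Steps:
T = -256 (T = -4 - 252 = -256)
s(p, V) = 226 + V + p (s(p, V) = -6 + ((p + V) + 232) = -6 + ((V + p) + 232) = -6 + (232 + V + p) = 226 + V + p)
M(E) = (-256 + E)*(174 + E) (M(E) = (-256 + E)*(E + 174) = (-256 + E)*(174 + E))
O(I) = 159/2 (O(I) = 6 + (124 - 1*(-23))/2 = 6 + (124 + 23)/2 = 6 + (1/2)*147 = 6 + 147/2 = 159/2)
(M(587) + 355025)/(-497240 + (O(155) + s(281, -434))) = ((-44544 + 587**2 - 82*587) + 355025)/(-497240 + (159/2 + (226 - 434 + 281))) = ((-44544 + 344569 - 48134) + 355025)/(-497240 + (159/2 + 73)) = (251891 + 355025)/(-497240 + 305/2) = 606916/(-994175/2) = 606916*(-2/994175) = -1213832/994175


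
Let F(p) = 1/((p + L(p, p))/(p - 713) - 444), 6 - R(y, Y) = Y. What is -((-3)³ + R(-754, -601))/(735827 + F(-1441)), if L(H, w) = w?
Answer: -69128315/87700828423 ≈ -0.00078823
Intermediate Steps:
R(y, Y) = 6 - Y
F(p) = 1/(-444 + 2*p/(-713 + p)) (F(p) = 1/((p + p)/(p - 713) - 444) = 1/((2*p)/(-713 + p) - 444) = 1/(2*p/(-713 + p) - 444) = 1/(-444 + 2*p/(-713 + p)))
-((-3)³ + R(-754, -601))/(735827 + F(-1441)) = -((-3)³ + (6 - 1*(-601)))/(735827 + (-713 - 1441)/(2*(158286 - 221*(-1441)))) = -(-27 + (6 + 601))/(735827 + (½)*(-2154)/(158286 + 318461)) = -(-27 + 607)/(735827 + (½)*(-2154)/476747) = -580/(735827 + (½)*(1/476747)*(-2154)) = -580/(735827 - 1077/476747) = -580/350803313692/476747 = -580*476747/350803313692 = -1*69128315/87700828423 = -69128315/87700828423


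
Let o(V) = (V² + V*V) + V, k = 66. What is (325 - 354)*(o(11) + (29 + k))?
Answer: -10092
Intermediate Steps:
o(V) = V + 2*V² (o(V) = (V² + V²) + V = 2*V² + V = V + 2*V²)
(325 - 354)*(o(11) + (29 + k)) = (325 - 354)*(11*(1 + 2*11) + (29 + 66)) = -29*(11*(1 + 22) + 95) = -29*(11*23 + 95) = -29*(253 + 95) = -29*348 = -10092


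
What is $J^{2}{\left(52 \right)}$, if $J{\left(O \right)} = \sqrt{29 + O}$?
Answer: $81$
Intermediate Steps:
$J^{2}{\left(52 \right)} = \left(\sqrt{29 + 52}\right)^{2} = \left(\sqrt{81}\right)^{2} = 9^{2} = 81$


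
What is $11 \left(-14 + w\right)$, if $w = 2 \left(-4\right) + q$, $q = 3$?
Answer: $-209$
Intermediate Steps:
$w = -5$ ($w = 2 \left(-4\right) + 3 = -8 + 3 = -5$)
$11 \left(-14 + w\right) = 11 \left(-14 - 5\right) = 11 \left(-19\right) = -209$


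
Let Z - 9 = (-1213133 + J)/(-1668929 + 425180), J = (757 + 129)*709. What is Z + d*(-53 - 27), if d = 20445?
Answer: -2034264085700/1243749 ≈ -1.6356e+6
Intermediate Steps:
J = 628174 (J = 886*709 = 628174)
Z = 11778700/1243749 (Z = 9 + (-1213133 + 628174)/(-1668929 + 425180) = 9 - 584959/(-1243749) = 9 - 584959*(-1/1243749) = 9 + 584959/1243749 = 11778700/1243749 ≈ 9.4703)
Z + d*(-53 - 27) = 11778700/1243749 + 20445*(-53 - 27) = 11778700/1243749 + 20445*(-80) = 11778700/1243749 - 1635600 = -2034264085700/1243749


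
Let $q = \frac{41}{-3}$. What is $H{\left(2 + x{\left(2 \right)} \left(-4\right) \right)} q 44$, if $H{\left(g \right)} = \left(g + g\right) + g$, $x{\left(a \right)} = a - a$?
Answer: $-3608$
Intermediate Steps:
$x{\left(a \right)} = 0$
$q = - \frac{41}{3}$ ($q = 41 \left(- \frac{1}{3}\right) = - \frac{41}{3} \approx -13.667$)
$H{\left(g \right)} = 3 g$ ($H{\left(g \right)} = 2 g + g = 3 g$)
$H{\left(2 + x{\left(2 \right)} \left(-4\right) \right)} q 44 = 3 \left(2 + 0 \left(-4\right)\right) \left(- \frac{41}{3}\right) 44 = 3 \left(2 + 0\right) \left(- \frac{41}{3}\right) 44 = 3 \cdot 2 \left(- \frac{41}{3}\right) 44 = 6 \left(- \frac{41}{3}\right) 44 = \left(-82\right) 44 = -3608$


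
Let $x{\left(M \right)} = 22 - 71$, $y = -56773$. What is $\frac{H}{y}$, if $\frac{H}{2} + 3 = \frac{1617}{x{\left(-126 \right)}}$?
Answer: $\frac{72}{56773} \approx 0.0012682$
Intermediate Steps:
$x{\left(M \right)} = -49$
$H = -72$ ($H = -6 + 2 \frac{1617}{-49} = -6 + 2 \cdot 1617 \left(- \frac{1}{49}\right) = -6 + 2 \left(-33\right) = -6 - 66 = -72$)
$\frac{H}{y} = - \frac{72}{-56773} = \left(-72\right) \left(- \frac{1}{56773}\right) = \frac{72}{56773}$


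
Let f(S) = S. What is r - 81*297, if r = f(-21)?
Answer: -24078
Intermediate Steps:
r = -21
r - 81*297 = -21 - 81*297 = -21 - 24057 = -24078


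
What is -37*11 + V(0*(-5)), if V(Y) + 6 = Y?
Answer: -413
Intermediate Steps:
V(Y) = -6 + Y
-37*11 + V(0*(-5)) = -37*11 + (-6 + 0*(-5)) = -407 + (-6 + 0) = -407 - 6 = -413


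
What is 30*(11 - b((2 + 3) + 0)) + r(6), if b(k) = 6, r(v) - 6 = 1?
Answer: 157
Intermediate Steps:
r(v) = 7 (r(v) = 6 + 1 = 7)
30*(11 - b((2 + 3) + 0)) + r(6) = 30*(11 - 1*6) + 7 = 30*(11 - 6) + 7 = 30*5 + 7 = 150 + 7 = 157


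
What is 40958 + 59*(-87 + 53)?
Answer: 38952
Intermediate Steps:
40958 + 59*(-87 + 53) = 40958 + 59*(-34) = 40958 - 2006 = 38952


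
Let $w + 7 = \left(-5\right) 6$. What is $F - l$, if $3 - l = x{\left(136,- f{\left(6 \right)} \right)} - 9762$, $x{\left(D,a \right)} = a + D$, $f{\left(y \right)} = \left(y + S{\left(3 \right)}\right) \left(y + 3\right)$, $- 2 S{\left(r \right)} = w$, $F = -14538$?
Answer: $- \frac{48775}{2} \approx -24388.0$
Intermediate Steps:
$w = -37$ ($w = -7 - 30 = -37$)
$S{\left(r \right)} = \frac{37}{2}$ ($S{\left(r \right)} = \left(- \frac{1}{2}\right) \left(-37\right) = \frac{37}{2}$)
$f{\left(y \right)} = \left(3 + y\right) \left(\frac{37}{2} + y\right)$ ($f{\left(y \right)} = \left(y + \frac{37}{2}\right) \left(y + 3\right) = \left(\frac{37}{2} + y\right) \left(3 + y\right) = \left(3 + y\right) \left(\frac{37}{2} + y\right)$)
$x{\left(D,a \right)} = D + a$
$l = \frac{19699}{2}$ ($l = 3 - \left(\left(136 - \left(\frac{111}{2} + 6^{2} + \frac{43}{2} \cdot 6\right)\right) - 9762\right) = 3 - \left(\left(136 - \left(\frac{111}{2} + 36 + 129\right)\right) - 9762\right) = 3 - \left(\left(136 - \frac{441}{2}\right) - 9762\right) = 3 - \left(- \frac{169}{2} - 9762\right) = 3 - - \frac{19693}{2} = 3 + \frac{19693}{2} = \frac{19699}{2} \approx 9849.5$)
$F - l = -14538 - \frac{19699}{2} = - \frac{48775}{2}$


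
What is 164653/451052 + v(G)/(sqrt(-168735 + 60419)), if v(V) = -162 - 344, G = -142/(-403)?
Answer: 164653/451052 + 253*I*sqrt(27079)/27079 ≈ 0.36504 + 1.5375*I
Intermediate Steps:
G = 142/403 (G = -142*(-1/403) = 142/403 ≈ 0.35236)
v(V) = -506
164653/451052 + v(G)/(sqrt(-168735 + 60419)) = 164653/451052 - 506/sqrt(-168735 + 60419) = 164653*(1/451052) - 506*(-I*sqrt(27079)/54158) = 164653/451052 - 506*(-I*sqrt(27079)/54158) = 164653/451052 - (-253)*I*sqrt(27079)/27079 = 164653/451052 + 253*I*sqrt(27079)/27079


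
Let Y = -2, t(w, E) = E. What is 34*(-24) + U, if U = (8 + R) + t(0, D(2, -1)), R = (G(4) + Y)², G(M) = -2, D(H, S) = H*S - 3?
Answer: -797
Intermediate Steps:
D(H, S) = -3 + H*S
R = 16 (R = (-2 - 2)² = (-4)² = 16)
U = 19 (U = (8 + 16) + (-3 + 2*(-1)) = 24 + (-3 - 2) = 24 - 5 = 19)
34*(-24) + U = 34*(-24) + 19 = -816 + 19 = -797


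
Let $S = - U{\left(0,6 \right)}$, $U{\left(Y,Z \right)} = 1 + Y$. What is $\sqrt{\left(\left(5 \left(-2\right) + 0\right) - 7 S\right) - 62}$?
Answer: $i \sqrt{65} \approx 8.0623 i$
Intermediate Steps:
$S = -1$ ($S = - (1 + 0) = \left(-1\right) 1 = -1$)
$\sqrt{\left(\left(5 \left(-2\right) + 0\right) - 7 S\right) - 62} = \sqrt{\left(\left(5 \left(-2\right) + 0\right) - -7\right) - 62} = \sqrt{\left(\left(-10 + 0\right) + 7\right) - 62} = \sqrt{\left(-10 + 7\right) - 62} = \sqrt{-3 - 62} = \sqrt{-65} = i \sqrt{65}$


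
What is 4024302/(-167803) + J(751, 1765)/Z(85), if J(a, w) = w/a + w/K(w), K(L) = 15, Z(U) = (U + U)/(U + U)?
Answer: 36306843188/378060159 ≈ 96.035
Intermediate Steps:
Z(U) = 1 (Z(U) = (2*U)/((2*U)) = (2*U)*(1/(2*U)) = 1)
J(a, w) = w/15 + w/a (J(a, w) = w/a + w/15 = w/15 + w/a)
4024302/(-167803) + J(751, 1765)/Z(85) = 4024302/(-167803) + ((1/15)*1765 + 1765/751)/1 = 4024302*(-1/167803) + (353/3 + 1765*(1/751))*1 = -4024302/167803 + (353/3 + 1765/751)*1 = -4024302/167803 + (270398/2253)*1 = -4024302/167803 + 270398/2253 = 36306843188/378060159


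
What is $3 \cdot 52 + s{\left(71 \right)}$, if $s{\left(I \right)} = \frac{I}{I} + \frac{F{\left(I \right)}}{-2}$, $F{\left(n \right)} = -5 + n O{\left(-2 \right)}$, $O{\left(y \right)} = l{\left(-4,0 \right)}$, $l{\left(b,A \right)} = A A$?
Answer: $\frac{319}{2} \approx 159.5$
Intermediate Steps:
$l{\left(b,A \right)} = A^{2}$
$O{\left(y \right)} = 0$ ($O{\left(y \right)} = 0^{2} = 0$)
$F{\left(n \right)} = -5$ ($F{\left(n \right)} = -5 + n 0 = -5 + 0 = -5$)
$s{\left(I \right)} = \frac{7}{2}$ ($s{\left(I \right)} = \frac{I}{I} - \frac{5}{-2} = 1 - - \frac{5}{2} = 1 + \frac{5}{2} = \frac{7}{2}$)
$3 \cdot 52 + s{\left(71 \right)} = 3 \cdot 52 + \frac{7}{2} = 156 + \frac{7}{2} = \frac{319}{2}$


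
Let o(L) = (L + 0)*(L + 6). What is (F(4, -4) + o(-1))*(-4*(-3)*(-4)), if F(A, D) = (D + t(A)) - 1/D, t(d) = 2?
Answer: 324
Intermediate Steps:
o(L) = L*(6 + L)
F(A, D) = 2 + D - 1/D (F(A, D) = (D + 2) - 1/D = (2 + D) - 1/D = 2 + D - 1/D)
(F(4, -4) + o(-1))*(-4*(-3)*(-4)) = ((2 - 4 - 1/(-4)) - (6 - 1))*(-4*(-3)*(-4)) = ((2 - 4 - 1*(-1/4)) - 1*5)*(12*(-4)) = ((2 - 4 + 1/4) - 5)*(-48) = (-7/4 - 5)*(-48) = -27/4*(-48) = 324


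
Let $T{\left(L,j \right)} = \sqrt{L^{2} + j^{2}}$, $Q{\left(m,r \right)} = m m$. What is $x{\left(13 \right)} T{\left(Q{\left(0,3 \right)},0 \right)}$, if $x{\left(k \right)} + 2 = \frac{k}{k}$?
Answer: $0$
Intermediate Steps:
$Q{\left(m,r \right)} = m^{2}$
$x{\left(k \right)} = -1$ ($x{\left(k \right)} = -2 + \frac{k}{k} = -2 + 1 = -1$)
$x{\left(13 \right)} T{\left(Q{\left(0,3 \right)},0 \right)} = - \sqrt{\left(0^{2}\right)^{2} + 0^{2}} = - \sqrt{0^{2} + 0} = - \sqrt{0 + 0} = - \sqrt{0} = \left(-1\right) 0 = 0$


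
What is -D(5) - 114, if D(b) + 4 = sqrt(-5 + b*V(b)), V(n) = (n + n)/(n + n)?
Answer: -110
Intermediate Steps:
V(n) = 1 (V(n) = (2*n)/((2*n)) = (2*n)*(1/(2*n)) = 1)
D(b) = -4 + sqrt(-5 + b) (D(b) = -4 + sqrt(-5 + b*1) = -4 + sqrt(-5 + b))
-D(5) - 114 = -(-4 + sqrt(-5 + 5)) - 114 = -(-4 + sqrt(0)) - 114 = -(-4 + 0) - 114 = -1*(-4) - 114 = 4 - 114 = -110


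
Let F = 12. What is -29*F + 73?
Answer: -275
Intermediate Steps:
-29*F + 73 = -29*12 + 73 = -348 + 73 = -275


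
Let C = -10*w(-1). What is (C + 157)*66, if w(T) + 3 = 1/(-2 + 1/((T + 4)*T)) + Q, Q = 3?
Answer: 74514/7 ≈ 10645.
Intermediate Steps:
w(T) = 1/(-2 + 1/(T*(4 + T))) (w(T) = -3 + (1/(-2 + 1/((T + 4)*T)) + 3) = -3 + (1/(-2 + 1/((4 + T)*T)) + 3) = -3 + (1/(-2 + 1/(T*(4 + T))) + 3) = -3 + (3 + 1/(-2 + 1/(T*(4 + T)))) = 1/(-2 + 1/(T*(4 + T))))
C = 30/7 (C = -(-10)*(-4 - 1*(-1))/(-1 + 2*(-1)**2 + 8*(-1)) = -(-10)*(-4 + 1)/(-1 + 2*1 - 8) = -(-10)*(-3)/(-1 + 2 - 8) = -(-10)*(-3)/(-7) = -(-10)*(-1)*(-3)/7 = -10*(-3/7) = 30/7 ≈ 4.2857)
(C + 157)*66 = (30/7 + 157)*66 = (1129/7)*66 = 74514/7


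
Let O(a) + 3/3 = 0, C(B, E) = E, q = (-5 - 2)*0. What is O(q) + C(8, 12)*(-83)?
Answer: -997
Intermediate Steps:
q = 0 (q = -7*0 = 0)
O(a) = -1 (O(a) = -1 + 0 = -1)
O(q) + C(8, 12)*(-83) = -1 + 12*(-83) = -1 - 996 = -997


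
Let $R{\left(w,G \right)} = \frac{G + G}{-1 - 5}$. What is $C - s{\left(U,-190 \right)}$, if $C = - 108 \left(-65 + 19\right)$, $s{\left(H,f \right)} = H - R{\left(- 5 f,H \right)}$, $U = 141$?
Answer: $4780$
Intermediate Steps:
$R{\left(w,G \right)} = - \frac{G}{3}$ ($R{\left(w,G \right)} = \frac{2 G}{-6} = 2 G \left(- \frac{1}{6}\right) = - \frac{G}{3}$)
$s{\left(H,f \right)} = \frac{4 H}{3}$ ($s{\left(H,f \right)} = H - - \frac{H}{3} = H + \frac{H}{3} = \frac{4 H}{3}$)
$C = 4968$ ($C = \left(-108\right) \left(-46\right) = 4968$)
$C - s{\left(U,-190 \right)} = 4968 - \frac{4}{3} \cdot 141 = 4968 - 188 = 4780$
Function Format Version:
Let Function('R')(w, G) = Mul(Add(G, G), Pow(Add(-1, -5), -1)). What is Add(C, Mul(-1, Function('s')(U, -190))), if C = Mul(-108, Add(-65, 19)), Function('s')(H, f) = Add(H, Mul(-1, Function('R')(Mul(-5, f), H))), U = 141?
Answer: 4780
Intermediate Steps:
Function('R')(w, G) = Mul(Rational(-1, 3), G) (Function('R')(w, G) = Mul(Mul(2, G), Pow(-6, -1)) = Mul(Mul(2, G), Rational(-1, 6)) = Mul(Rational(-1, 3), G))
Function('s')(H, f) = Mul(Rational(4, 3), H) (Function('s')(H, f) = Add(H, Mul(-1, Mul(Rational(-1, 3), H))) = Add(H, Mul(Rational(1, 3), H)) = Mul(Rational(4, 3), H))
C = 4968 (C = Mul(-108, -46) = 4968)
Add(C, Mul(-1, Function('s')(U, -190))) = Add(4968, Mul(-1, Mul(Rational(4, 3), 141))) = Add(4968, Mul(-1, 188)) = Add(4968, -188) = 4780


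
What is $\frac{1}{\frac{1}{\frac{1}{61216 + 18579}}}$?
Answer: $\frac{1}{79795} \approx 1.2532 \cdot 10^{-5}$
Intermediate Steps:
$\frac{1}{\frac{1}{\frac{1}{61216 + 18579}}} = \frac{1}{\frac{1}{\frac{1}{79795}}} = \frac{1}{79795}$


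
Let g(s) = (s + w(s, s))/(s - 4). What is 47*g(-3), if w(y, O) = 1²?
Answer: 94/7 ≈ 13.429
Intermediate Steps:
w(y, O) = 1
g(s) = (1 + s)/(-4 + s) (g(s) = (s + 1)/(s - 4) = (1 + s)/(-4 + s))
47*g(-3) = 47*((1 - 3)/(-4 - 3)) = 47*(-2/(-7)) = 47*(-⅐*(-2)) = 47*(2/7) = 94/7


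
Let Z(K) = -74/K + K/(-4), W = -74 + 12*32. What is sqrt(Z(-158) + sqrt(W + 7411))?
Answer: sqrt(997770 + 24964*sqrt(7721))/158 ≈ 11.307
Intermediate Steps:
W = 310 (W = -74 + 384 = 310)
Z(K) = -74/K - K/4 (Z(K) = -74/K + K*(-1/4) = -74/K - K/4)
sqrt(Z(-158) + sqrt(W + 7411)) = sqrt((-74/(-158) - 1/4*(-158)) + sqrt(310 + 7411)) = sqrt((-74*(-1/158) + 79/2) + sqrt(7721)) = sqrt((37/79 + 79/2) + sqrt(7721)) = sqrt(6315/158 + sqrt(7721))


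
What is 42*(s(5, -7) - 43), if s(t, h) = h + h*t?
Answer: -3570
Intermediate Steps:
42*(s(5, -7) - 43) = 42*(-7*(1 + 5) - 43) = 42*(-7*6 - 43) = 42*(-42 - 43) = 42*(-85) = -3570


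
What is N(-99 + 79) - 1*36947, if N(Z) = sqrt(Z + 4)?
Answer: -36947 + 4*I ≈ -36947.0 + 4.0*I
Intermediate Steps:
N(Z) = sqrt(4 + Z)
N(-99 + 79) - 1*36947 = sqrt(4 + (-99 + 79)) - 1*36947 = sqrt(4 - 20) - 36947 = sqrt(-16) - 36947 = 4*I - 36947 = -36947 + 4*I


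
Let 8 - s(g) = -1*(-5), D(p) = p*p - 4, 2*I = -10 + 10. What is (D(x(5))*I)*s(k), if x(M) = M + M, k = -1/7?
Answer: 0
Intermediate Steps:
I = 0 (I = (-10 + 10)/2 = (½)*0 = 0)
k = -⅐ (k = -1*⅐ = -⅐ ≈ -0.14286)
x(M) = 2*M
D(p) = -4 + p² (D(p) = p² - 4 = -4 + p²)
s(g) = 3 (s(g) = 8 - (-1)*(-5) = 8 - 1*5 = 8 - 5 = 3)
(D(x(5))*I)*s(k) = ((-4 + (2*5)²)*0)*3 = ((-4 + 10²)*0)*3 = ((-4 + 100)*0)*3 = (96*0)*3 = 0*3 = 0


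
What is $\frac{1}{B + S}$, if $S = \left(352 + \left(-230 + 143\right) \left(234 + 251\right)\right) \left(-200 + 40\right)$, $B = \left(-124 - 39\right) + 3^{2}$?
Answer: $\frac{1}{6694726} \approx 1.4937 \cdot 10^{-7}$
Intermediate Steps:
$B = -154$ ($B = -163 + 9 = -154$)
$S = 6694880$ ($S = \left(352 - 42195\right) \left(-160\right) = \left(-41843\right) \left(-160\right) = 6694880$)
$\frac{1}{B + S} = \frac{1}{-154 + 6694880} = \frac{1}{6694726}$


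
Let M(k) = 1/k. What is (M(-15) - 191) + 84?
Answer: -1606/15 ≈ -107.07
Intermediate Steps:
(M(-15) - 191) + 84 = (1/(-15) - 191) + 84 = (-1/15 - 191) + 84 = -2866/15 + 84 = -1606/15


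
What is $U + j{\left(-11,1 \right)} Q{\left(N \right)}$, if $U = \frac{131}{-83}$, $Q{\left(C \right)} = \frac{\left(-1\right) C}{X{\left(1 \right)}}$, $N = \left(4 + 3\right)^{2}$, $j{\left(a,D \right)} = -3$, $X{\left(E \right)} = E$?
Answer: $\frac{12070}{83} \approx 145.42$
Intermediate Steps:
$N = 49$ ($N = 7^{2} = 49$)
$Q{\left(C \right)} = - C$ ($Q{\left(C \right)} = \frac{\left(-1\right) C}{1} = - C 1 = - C$)
$U = - \frac{131}{83}$ ($U = 131 \left(- \frac{1}{83}\right) = - \frac{131}{83} \approx -1.5783$)
$U + j{\left(-11,1 \right)} Q{\left(N \right)} = - \frac{131}{83} - 3 \left(\left(-1\right) 49\right) = - \frac{131}{83} - -147 = - \frac{131}{83} + 147 = \frac{12070}{83}$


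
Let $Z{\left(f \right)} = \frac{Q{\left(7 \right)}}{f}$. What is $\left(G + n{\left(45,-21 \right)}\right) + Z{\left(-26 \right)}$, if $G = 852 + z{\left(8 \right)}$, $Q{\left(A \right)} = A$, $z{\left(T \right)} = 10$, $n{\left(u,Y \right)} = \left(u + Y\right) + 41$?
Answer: $\frac{24095}{26} \approx 926.73$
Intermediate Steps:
$n{\left(u,Y \right)} = 41 + Y + u$ ($n{\left(u,Y \right)} = \left(Y + u\right) + 41 = 41 + Y + u$)
$G = 862$ ($G = 852 + 10 = 862$)
$Z{\left(f \right)} = \frac{7}{f}$
$\left(G + n{\left(45,-21 \right)}\right) + Z{\left(-26 \right)} = \left(862 + \left(41 - 21 + 45\right)\right) + \frac{7}{-26} = \left(862 + 65\right) + 7 \left(- \frac{1}{26}\right) = 927 - \frac{7}{26} = \frac{24095}{26}$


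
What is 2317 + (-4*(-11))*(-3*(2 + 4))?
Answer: 1525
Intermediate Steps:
2317 + (-4*(-11))*(-3*(2 + 4)) = 2317 + 44*(-3*6) = 2317 + 44*(-18) = 2317 - 792 = 1525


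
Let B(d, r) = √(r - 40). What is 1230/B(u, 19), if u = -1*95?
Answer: -410*I*√21/7 ≈ -268.41*I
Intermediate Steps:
u = -95
B(d, r) = √(-40 + r)
1230/B(u, 19) = 1230/(√(-40 + 19)) = 1230/(√(-21)) = 1230/((I*√21)) = 1230*(-I*√21/21) = -410*I*√21/7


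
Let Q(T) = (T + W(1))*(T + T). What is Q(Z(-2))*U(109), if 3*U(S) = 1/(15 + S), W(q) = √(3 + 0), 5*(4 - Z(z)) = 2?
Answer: 54/775 + 3*√3/155 ≈ 0.10320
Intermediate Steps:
Z(z) = 18/5 (Z(z) = 4 - ⅕*2 = 4 - ⅖ = 18/5)
W(q) = √3
Q(T) = 2*T*(T + √3) (Q(T) = (T + √3)*(T + T) = (T + √3)*(2*T) = 2*T*(T + √3))
U(S) = 1/(3*(15 + S))
Q(Z(-2))*U(109) = (2*(18/5)*(18/5 + √3))*(1/(3*(15 + 109))) = (648/25 + 36*√3/5)*((⅓)/124) = (648/25 + 36*√3/5)*((⅓)*(1/124)) = (648/25 + 36*√3/5)*(1/372) = 54/775 + 3*√3/155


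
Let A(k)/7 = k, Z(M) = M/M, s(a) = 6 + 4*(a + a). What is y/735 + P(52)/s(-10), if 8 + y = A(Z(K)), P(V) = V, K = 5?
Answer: -19147/27195 ≈ -0.70406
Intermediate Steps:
s(a) = 6 + 8*a (s(a) = 6 + 4*(2*a) = 6 + 8*a)
Z(M) = 1
A(k) = 7*k
y = -1 (y = -8 + 7*1 = -8 + 7 = -1)
y/735 + P(52)/s(-10) = -1/735 + 52/(6 + 8*(-10)) = -1*1/735 + 52/(6 - 80) = -1/735 + 52/(-74) = -1/735 + 52*(-1/74) = -1/735 - 26/37 = -19147/27195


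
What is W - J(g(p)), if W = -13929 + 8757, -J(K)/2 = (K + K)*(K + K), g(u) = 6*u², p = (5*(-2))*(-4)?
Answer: 737274828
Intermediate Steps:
p = 40 (p = -10*(-4) = 40)
J(K) = -8*K² (J(K) = -2*(K + K)*(K + K) = -2*2*K*2*K = -8*K²)
W = -5172
W - J(g(p)) = -5172 - (-8)*(6*40²)² = -5172 - (-8)*(6*1600)² = -5172 - (-8)*9600² = -5172 - (-8)*92160000 = -5172 - 1*(-737280000) = -5172 + 737280000 = 737274828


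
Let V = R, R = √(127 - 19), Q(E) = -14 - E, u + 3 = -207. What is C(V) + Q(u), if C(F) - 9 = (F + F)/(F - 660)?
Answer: 2479879/12097 - 220*√3/12097 ≈ 204.97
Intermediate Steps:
u = -210 (u = -3 - 207 = -210)
R = 6*√3 (R = √108 = 6*√3 ≈ 10.392)
V = 6*√3 ≈ 10.392
C(F) = 9 + 2*F/(-660 + F) (C(F) = 9 + (F + F)/(F - 660) = 9 + (2*F)/(-660 + F) = 9 + 2*F/(-660 + F))
C(V) + Q(u) = 11*(-540 + 6*√3)/(-660 + 6*√3) + (-14 - 1*(-210)) = 11*(-540 + 6*√3)/(-660 + 6*√3) + (-14 + 210) = 11*(-540 + 6*√3)/(-660 + 6*√3) + 196 = 196 + 11*(-540 + 6*√3)/(-660 + 6*√3)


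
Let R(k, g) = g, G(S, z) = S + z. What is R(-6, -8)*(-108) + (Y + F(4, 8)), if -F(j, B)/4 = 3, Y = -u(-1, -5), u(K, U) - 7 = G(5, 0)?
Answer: 840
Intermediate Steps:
u(K, U) = 12 (u(K, U) = 7 + (5 + 0) = 7 + 5 = 12)
Y = -12 (Y = -1*12 = -12)
F(j, B) = -12 (F(j, B) = -4*3 = -12)
R(-6, -8)*(-108) + (Y + F(4, 8)) = -8*(-108) + (-12 - 12) = 864 - 24 = 840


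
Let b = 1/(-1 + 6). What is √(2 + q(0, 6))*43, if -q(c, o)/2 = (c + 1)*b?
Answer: 86*√10/5 ≈ 54.391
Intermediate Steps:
b = ⅕ (b = 1/5 = ⅕ ≈ 0.20000)
q(c, o) = -⅖ - 2*c/5 (q(c, o) = -2*(c + 1)/5 = -2*(1 + c)/5 = -2*(⅕ + c/5) = -⅖ - 2*c/5)
√(2 + q(0, 6))*43 = √(2 + (-⅖ - ⅖*0))*43 = √(2 + (-⅖ + 0))*43 = √(2 - ⅖)*43 = √(8/5)*43 = (2*√10/5)*43 = 86*√10/5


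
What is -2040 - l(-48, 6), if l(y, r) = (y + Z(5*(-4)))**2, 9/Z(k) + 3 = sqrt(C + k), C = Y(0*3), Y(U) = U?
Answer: 33*(-1632*sqrt(5) + 1367*I)/(-11*I + 12*sqrt(5)) ≈ -4432.3 - 135.82*I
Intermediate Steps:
C = 0 (C = 0*3 = 0)
Z(k) = 9/(-3 + sqrt(k)) (Z(k) = 9/(-3 + sqrt(0 + k)) = 9/(-3 + sqrt(k)))
l(y, r) = (y + 9/(-3 + 2*I*sqrt(5)))**2 (l(y, r) = (y + 9/(-3 + sqrt(5*(-4))))**2 = (y + 9/(-3 + sqrt(-20)))**2 = (y + 9/(-3 + 2*I*sqrt(5)))**2)
-2040 - l(-48, 6) = -2040 - (-48 - 9/(3 - 2*I*sqrt(5)))**2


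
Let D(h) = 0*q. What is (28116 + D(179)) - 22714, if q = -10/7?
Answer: 5402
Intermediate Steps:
q = -10/7 (q = -10*⅐ = -10/7 ≈ -1.4286)
D(h) = 0 (D(h) = 0*(-10/7) = 0)
(28116 + D(179)) - 22714 = (28116 + 0) - 22714 = 28116 - 22714 = 5402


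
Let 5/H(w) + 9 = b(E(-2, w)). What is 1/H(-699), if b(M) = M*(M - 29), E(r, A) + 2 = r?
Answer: 123/5 ≈ 24.600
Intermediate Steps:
E(r, A) = -2 + r
b(M) = M*(-29 + M)
H(w) = 5/123 (H(w) = 5/(-9 + (-2 - 2)*(-29 + (-2 - 2))) = 5/(-9 - 4*(-29 - 4)) = 5/(-9 - 4*(-33)) = 5/(-9 + 132) = 5/123)
1/H(-699) = 1/(5/123) = 123/5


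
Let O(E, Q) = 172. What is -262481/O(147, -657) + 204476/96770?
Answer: -12682558249/8322220 ≈ -1523.9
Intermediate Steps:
-262481/O(147, -657) + 204476/96770 = -262481/172 + 204476/96770 = -262481*1/172 + 204476*(1/96770) = -262481/172 + 102238/48385 = -12682558249/8322220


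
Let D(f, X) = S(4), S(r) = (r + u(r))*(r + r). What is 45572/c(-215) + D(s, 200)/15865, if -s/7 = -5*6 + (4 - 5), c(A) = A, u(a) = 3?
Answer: -144597548/682195 ≈ -211.96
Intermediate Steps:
s = 217 (s = -7*(-5*6 + (4 - 5)) = -7*(-30 - 1) = -7*(-31) = 217)
S(r) = 2*r*(3 + r) (S(r) = (r + 3)*(r + r) = (3 + r)*(2*r) = 2*r*(3 + r))
D(f, X) = 56 (D(f, X) = 2*4*(3 + 4) = 2*4*7 = 56)
45572/c(-215) + D(s, 200)/15865 = 45572/(-215) + 56/15865 = 45572*(-1/215) + 56*(1/15865) = -45572/215 + 56/15865 = -144597548/682195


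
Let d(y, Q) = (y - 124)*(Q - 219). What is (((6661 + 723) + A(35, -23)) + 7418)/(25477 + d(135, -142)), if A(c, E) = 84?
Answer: 7443/10753 ≈ 0.69218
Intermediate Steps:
d(y, Q) = (-219 + Q)*(-124 + y) (d(y, Q) = (-124 + y)*(-219 + Q) = (-219 + Q)*(-124 + y))
(((6661 + 723) + A(35, -23)) + 7418)/(25477 + d(135, -142)) = (((6661 + 723) + 84) + 7418)/(25477 + (27156 - 219*135 - 124*(-142) - 142*135)) = ((7384 + 84) + 7418)/(25477 + (27156 - 29565 + 17608 - 19170)) = (7468 + 7418)/(25477 - 3971) = 14886/21506 = 14886*(1/21506) = 7443/10753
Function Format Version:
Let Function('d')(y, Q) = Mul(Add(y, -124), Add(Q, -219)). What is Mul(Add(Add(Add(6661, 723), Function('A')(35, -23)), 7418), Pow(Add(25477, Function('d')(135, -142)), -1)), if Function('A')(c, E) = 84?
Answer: Rational(7443, 10753) ≈ 0.69218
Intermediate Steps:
Function('d')(y, Q) = Mul(Add(-219, Q), Add(-124, y)) (Function('d')(y, Q) = Mul(Add(-124, y), Add(-219, Q)) = Mul(Add(-219, Q), Add(-124, y)))
Mul(Add(Add(Add(6661, 723), Function('A')(35, -23)), 7418), Pow(Add(25477, Function('d')(135, -142)), -1)) = Mul(Add(Add(Add(6661, 723), 84), 7418), Pow(Add(25477, Add(27156, Mul(-219, 135), Mul(-124, -142), Mul(-142, 135))), -1)) = Mul(Add(Add(7384, 84), 7418), Pow(Add(25477, Add(27156, -29565, 17608, -19170)), -1)) = Mul(Add(7468, 7418), Pow(Add(25477, -3971), -1)) = Mul(14886, Pow(21506, -1)) = Mul(14886, Rational(1, 21506)) = Rational(7443, 10753)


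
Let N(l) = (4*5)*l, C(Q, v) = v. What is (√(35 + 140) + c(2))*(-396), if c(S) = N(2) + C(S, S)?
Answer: -16632 - 1980*√7 ≈ -21871.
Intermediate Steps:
N(l) = 20*l
c(S) = 40 + S (c(S) = 20*2 + S = 40 + S)
(√(35 + 140) + c(2))*(-396) = (√(35 + 140) + (40 + 2))*(-396) = (√175 + 42)*(-396) = (5*√7 + 42)*(-396) = (42 + 5*√7)*(-396) = -16632 - 1980*√7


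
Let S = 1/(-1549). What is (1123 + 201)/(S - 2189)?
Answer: -1025438/1695381 ≈ -0.60484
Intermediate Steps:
S = -1/1549 ≈ -0.00064558
(1123 + 201)/(S - 2189) = (1123 + 201)/(-1/1549 - 2189) = 1324/(-3390762/1549) = 1324*(-1549/3390762) = -1025438/1695381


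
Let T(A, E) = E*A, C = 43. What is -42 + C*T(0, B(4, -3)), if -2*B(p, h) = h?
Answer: -42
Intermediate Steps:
B(p, h) = -h/2
T(A, E) = A*E
-42 + C*T(0, B(4, -3)) = -42 + 43*(0*(-1/2*(-3))) = -42 + 43*(0*(3/2)) = -42 + 43*0 = -42 + 0 = -42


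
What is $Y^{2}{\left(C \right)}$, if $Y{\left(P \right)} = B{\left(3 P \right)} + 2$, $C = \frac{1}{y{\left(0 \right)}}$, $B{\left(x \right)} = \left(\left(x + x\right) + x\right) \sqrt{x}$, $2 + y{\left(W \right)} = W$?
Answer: $\frac{\left(8 - 9 i \sqrt{6}\right)^{2}}{16} \approx -26.375 - 22.045 i$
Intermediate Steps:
$y{\left(W \right)} = -2 + W$
$B{\left(x \right)} = 3 x^{\frac{3}{2}}$ ($B{\left(x \right)} = \left(2 x + x\right) \sqrt{x} = 3 x \sqrt{x} = 3 x^{\frac{3}{2}}$)
$C = - \frac{1}{2}$ ($C = \frac{1}{-2 + 0} = \frac{1}{-2} = - \frac{1}{2} \approx -0.5$)
$Y{\left(P \right)} = 2 + 9 \sqrt{3} P^{\frac{3}{2}}$ ($Y{\left(P \right)} = 3 \left(3 P\right)^{\frac{3}{2}} + 2 = 3 \cdot 3 \sqrt{3} P^{\frac{3}{2}} + 2 = 9 \sqrt{3} P^{\frac{3}{2}} + 2 = 2 + 9 \sqrt{3} P^{\frac{3}{2}}$)
$Y^{2}{\left(C \right)} = \left(2 + 9 \sqrt{3} \left(- \frac{1}{2}\right)^{\frac{3}{2}}\right)^{2} = \left(2 + 9 \sqrt{3} \left(- \frac{i \sqrt{2}}{4}\right)\right)^{2} = \left(2 - \frac{9 i \sqrt{6}}{4}\right)^{2}$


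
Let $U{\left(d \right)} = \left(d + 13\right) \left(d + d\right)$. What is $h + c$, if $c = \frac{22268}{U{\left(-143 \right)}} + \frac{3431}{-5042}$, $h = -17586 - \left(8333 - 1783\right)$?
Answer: $- \frac{1131146875371}{46865390} \approx -24136.0$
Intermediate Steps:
$U{\left(d \right)} = 2 d \left(13 + d\right)$ ($U{\left(d \right)} = \left(13 + d\right) 2 d = 2 d \left(13 + d\right)$)
$h = -24136$ ($h = -17586 - \left(8333 - 1783\right) = -17586 - 6550 = -24136$)
$c = - \frac{3822331}{46865390}$ ($c = \frac{22268}{2 \left(-143\right) \left(13 - 143\right)} + \frac{3431}{-5042} = \frac{22268}{2 \left(-143\right) \left(-130\right)} + 3431 \left(- \frac{1}{5042}\right) = \frac{22268}{37180} - \frac{3431}{5042} = 22268 \cdot \frac{1}{37180} - \frac{3431}{5042} = \frac{5567}{9295} - \frac{3431}{5042} = - \frac{3822331}{46865390} \approx -0.08156$)
$h + c = -24136 - \frac{3822331}{46865390} = - \frac{1131146875371}{46865390}$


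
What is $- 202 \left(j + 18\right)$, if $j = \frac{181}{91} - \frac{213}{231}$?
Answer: $- \frac{3855372}{1001} \approx -3851.5$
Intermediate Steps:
$j = \frac{1068}{1001}$ ($j = 181 \cdot \frac{1}{91} - \frac{71}{77} = \frac{181}{91} - \frac{71}{77} = \frac{1068}{1001} \approx 1.0669$)
$- 202 \left(j + 18\right) = - 202 \left(\frac{1068}{1001} + 18\right) = \left(-202\right) \frac{19086}{1001} = - \frac{3855372}{1001}$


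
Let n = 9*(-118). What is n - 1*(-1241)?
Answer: 179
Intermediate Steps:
n = -1062
n - 1*(-1241) = -1062 - 1*(-1241) = -1062 + 1241 = 179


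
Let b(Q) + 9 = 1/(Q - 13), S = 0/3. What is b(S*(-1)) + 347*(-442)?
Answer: -1993980/13 ≈ -1.5338e+5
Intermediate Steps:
S = 0 (S = 0*(1/3) = 0)
b(Q) = -9 + 1/(-13 + Q) (b(Q) = -9 + 1/(Q - 13) = -9 + 1/(-13 + Q))
b(S*(-1)) + 347*(-442) = (118 - 0*(-1))/(-13 + 0*(-1)) + 347*(-442) = (118 - 9*0)/(-13 + 0) - 153374 = (118 + 0)/(-13) - 153374 = -1/13*118 - 153374 = -118/13 - 153374 = -1993980/13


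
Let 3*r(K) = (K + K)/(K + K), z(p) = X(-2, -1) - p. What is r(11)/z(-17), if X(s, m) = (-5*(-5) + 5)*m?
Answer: -1/39 ≈ -0.025641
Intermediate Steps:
X(s, m) = 30*m (X(s, m) = (25 + 5)*m = 30*m)
z(p) = -30 - p (z(p) = 30*(-1) - p = -30 - p)
r(K) = ⅓ (r(K) = ((K + K)/(K + K))/3 = ((2*K)/((2*K)))/3 = ((2*K)*(1/(2*K)))/3 = (⅓)*1 = ⅓)
r(11)/z(-17) = 1/(3*(-30 - 1*(-17))) = 1/(3*(-30 + 17)) = (⅓)/(-13) = (⅓)*(-1/13) = -1/39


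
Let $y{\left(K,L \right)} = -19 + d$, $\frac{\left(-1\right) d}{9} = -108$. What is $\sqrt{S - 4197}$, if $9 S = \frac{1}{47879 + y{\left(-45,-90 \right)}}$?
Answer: $\frac{i \sqrt{1407377256005}}{18312} \approx 64.784 i$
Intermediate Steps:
$d = 972$ ($d = \left(-9\right) \left(-108\right) = 972$)
$y{\left(K,L \right)} = 953$ ($y{\left(K,L \right)} = -19 + 972 = 953$)
$S = \frac{1}{439488}$ ($S = \frac{1}{9 \left(47879 + 953\right)} = \frac{1}{9 \cdot 48832} = \frac{1}{9} \cdot \frac{1}{48832} = \frac{1}{439488} \approx 2.2754 \cdot 10^{-6}$)
$\sqrt{S - 4197} = \sqrt{\frac{1}{439488} - 4197} = \sqrt{- \frac{1844531135}{439488}} = \frac{i \sqrt{1407377256005}}{18312}$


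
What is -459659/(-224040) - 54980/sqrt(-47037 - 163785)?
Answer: 459659/224040 + 27490*I*sqrt(210822)/105411 ≈ 2.0517 + 119.74*I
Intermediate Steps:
-459659/(-224040) - 54980/sqrt(-47037 - 163785) = -459659*(-1/224040) - 54980*(-I*sqrt(210822)/210822) = 459659/224040 - 54980*(-I*sqrt(210822)/210822) = 459659/224040 - (-27490)*I*sqrt(210822)/105411 = 459659/224040 + 27490*I*sqrt(210822)/105411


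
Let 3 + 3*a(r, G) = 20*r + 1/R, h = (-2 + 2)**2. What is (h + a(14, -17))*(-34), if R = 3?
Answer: -28288/9 ≈ -3143.1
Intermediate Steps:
h = 0 (h = 0**2 = 0)
a(r, G) = -8/9 + 20*r/3 (a(r, G) = -1 + (20*r + 1/3)/3 = -1 + (1/3 + 20*r)/3 = -1 + (1/9 + 20*r/3) = -8/9 + 20*r/3)
(h + a(14, -17))*(-34) = (0 + (-8/9 + (20/3)*14))*(-34) = (0 + (-8/9 + 280/3))*(-34) = (0 + 832/9)*(-34) = (832/9)*(-34) = -28288/9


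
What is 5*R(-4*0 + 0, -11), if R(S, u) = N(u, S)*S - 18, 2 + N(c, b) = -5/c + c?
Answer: -90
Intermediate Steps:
N(c, b) = -2 + c - 5/c (N(c, b) = -2 + (-5/c + c) = -2 + (c - 5/c) = -2 + c - 5/c)
R(S, u) = -18 + S*(-2 + u - 5/u) (R(S, u) = (-2 + u - 5/u)*S - 18 = S*(-2 + u - 5/u) - 18 = -18 + S*(-2 + u - 5/u))
5*R(-4*0 + 0, -11) = 5*(-18 - 2*(-4*0 + 0) + (-4*0 + 0)*(-11) - 5*(-4*0 + 0)/(-11)) = 5*(-18 - 2*(0 + 0) + (0 + 0)*(-11) - 5*(0 + 0)*(-1/11)) = 5*(-18 - 2*0 + 0*(-11) - 5*0*(-1/11)) = 5*(-18 + 0 + 0 + 0) = 5*(-18) = -90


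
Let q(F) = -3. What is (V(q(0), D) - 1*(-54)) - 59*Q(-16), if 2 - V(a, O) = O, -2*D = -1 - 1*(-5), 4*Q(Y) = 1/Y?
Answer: 3771/64 ≈ 58.922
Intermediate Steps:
Q(Y) = 1/(4*Y)
D = -2 (D = -(-1 - 1*(-5))/2 = -(-1 + 5)/2 = -½*4 = -2)
V(a, O) = 2 - O
(V(q(0), D) - 1*(-54)) - 59*Q(-16) = ((2 - 1*(-2)) - 1*(-54)) - 59/(4*(-16)) = ((2 + 2) + 54) - 59*(-1)/(4*16) = (4 + 54) - 59*(-1/64) = 58 + 59/64 = 3771/64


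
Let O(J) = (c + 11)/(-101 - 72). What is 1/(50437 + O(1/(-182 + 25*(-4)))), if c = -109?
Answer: 173/8725699 ≈ 1.9826e-5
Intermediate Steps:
O(J) = 98/173 (O(J) = (-109 + 11)/(-101 - 72) = -98/(-173) = -98*(-1/173) = 98/173)
1/(50437 + O(1/(-182 + 25*(-4)))) = 1/(50437 + 98/173) = 1/(8725699/173) = 173/8725699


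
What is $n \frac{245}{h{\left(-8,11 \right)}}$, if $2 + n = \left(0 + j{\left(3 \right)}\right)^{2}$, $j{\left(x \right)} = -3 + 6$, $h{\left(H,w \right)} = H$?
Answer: $- \frac{1715}{8} \approx -214.38$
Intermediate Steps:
$j{\left(x \right)} = 3$
$n = 7$ ($n = -2 + \left(0 + 3\right)^{2} = -2 + 3^{2} = -2 + 9 = 7$)
$n \frac{245}{h{\left(-8,11 \right)}} = 7 \frac{245}{-8} = 7 \cdot 245 \left(- \frac{1}{8}\right) = 7 \left(- \frac{245}{8}\right) = - \frac{1715}{8}$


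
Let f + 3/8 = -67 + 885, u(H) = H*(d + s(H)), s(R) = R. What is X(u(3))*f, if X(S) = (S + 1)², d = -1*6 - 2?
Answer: 320509/2 ≈ 1.6025e+5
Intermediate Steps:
d = -8 (d = -6 - 2 = -8)
u(H) = H*(-8 + H)
X(S) = (1 + S)²
f = 6541/8 (f = -3/8 + (-67 + 885) = -3/8 + 818 = 6541/8 ≈ 817.63)
X(u(3))*f = (1 + 3*(-8 + 3))²*(6541/8) = (1 + 3*(-5))²*(6541/8) = (1 - 15)²*(6541/8) = (-14)²*(6541/8) = 196*(6541/8) = 320509/2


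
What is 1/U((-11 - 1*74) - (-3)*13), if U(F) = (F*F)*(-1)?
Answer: -1/2116 ≈ -0.00047259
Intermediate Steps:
U(F) = -F² (U(F) = F²*(-1) = -F²)
1/U((-11 - 1*74) - (-3)*13) = 1/(-((-11 - 1*74) - (-3)*13)²) = 1/(-((-11 - 74) - 1*(-39))²) = 1/(-(-85 + 39)²) = 1/(-1*(-46)²) = 1/(-1*2116) = 1/(-2116) = -1/2116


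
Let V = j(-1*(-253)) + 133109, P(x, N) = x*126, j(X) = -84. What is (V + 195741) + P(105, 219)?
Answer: 341996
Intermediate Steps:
P(x, N) = 126*x
V = 133025 (V = -84 + 133109 = 133025)
(V + 195741) + P(105, 219) = (133025 + 195741) + 126*105 = 328766 + 13230 = 341996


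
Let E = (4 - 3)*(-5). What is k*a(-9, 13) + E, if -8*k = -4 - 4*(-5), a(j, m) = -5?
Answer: 5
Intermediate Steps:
k = -2 (k = -(-4 - 4*(-5))/8 = -(-4 + 20)/8 = -⅛*16 = -2)
E = -5 (E = 1*(-5) = -5)
k*a(-9, 13) + E = -2*(-5) - 5 = 10 - 5 = 5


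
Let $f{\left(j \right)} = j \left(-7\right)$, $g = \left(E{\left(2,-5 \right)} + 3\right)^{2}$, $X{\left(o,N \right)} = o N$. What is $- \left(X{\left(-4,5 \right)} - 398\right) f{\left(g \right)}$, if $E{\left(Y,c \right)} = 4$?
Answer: $-143374$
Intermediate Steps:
$X{\left(o,N \right)} = N o$
$g = 49$ ($g = \left(4 + 3\right)^{2} = 7^{2} = 49$)
$f{\left(j \right)} = - 7 j$
$- \left(X{\left(-4,5 \right)} - 398\right) f{\left(g \right)} = - \left(5 \left(-4\right) - 398\right) \left(\left(-7\right) 49\right) = - \left(-20 - 398\right) \left(-343\right) = - \left(-418\right) \left(-343\right) = \left(-1\right) 143374 = -143374$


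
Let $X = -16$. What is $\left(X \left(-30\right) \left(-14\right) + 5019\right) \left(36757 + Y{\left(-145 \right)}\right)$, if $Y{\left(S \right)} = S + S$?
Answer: $-62030367$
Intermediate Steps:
$Y{\left(S \right)} = 2 S$
$\left(X \left(-30\right) \left(-14\right) + 5019\right) \left(36757 + Y{\left(-145 \right)}\right) = \left(\left(-16\right) \left(-30\right) \left(-14\right) + 5019\right) \left(36757 + 2 \left(-145\right)\right) = \left(480 \left(-14\right) + 5019\right) \left(36757 - 290\right) = \left(-6720 + 5019\right) 36467 = \left(-1701\right) 36467 = -62030367$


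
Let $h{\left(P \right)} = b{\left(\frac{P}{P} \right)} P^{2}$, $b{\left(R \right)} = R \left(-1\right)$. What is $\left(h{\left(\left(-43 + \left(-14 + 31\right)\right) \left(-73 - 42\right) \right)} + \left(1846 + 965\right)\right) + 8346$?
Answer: $-8928943$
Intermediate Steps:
$b{\left(R \right)} = - R$
$h{\left(P \right)} = - P^{2}$ ($h{\left(P \right)} = - \frac{P}{P} P^{2} = \left(-1\right) 1 P^{2} = - P^{2}$)
$\left(h{\left(\left(-43 + \left(-14 + 31\right)\right) \left(-73 - 42\right) \right)} + \left(1846 + 965\right)\right) + 8346 = \left(- \left(\left(-43 + \left(-14 + 31\right)\right) \left(-73 - 42\right)\right)^{2} + \left(1846 + 965\right)\right) + 8346 = \left(- \left(\left(-43 + 17\right) \left(-115\right)\right)^{2} + 2811\right) + 8346 = \left(- \left(\left(-26\right) \left(-115\right)\right)^{2} + 2811\right) + 8346 = \left(- 2990^{2} + 2811\right) + 8346 = \left(\left(-1\right) 8940100 + 2811\right) + 8346 = \left(-8940100 + 2811\right) + 8346 = -8937289 + 8346 = -8928943$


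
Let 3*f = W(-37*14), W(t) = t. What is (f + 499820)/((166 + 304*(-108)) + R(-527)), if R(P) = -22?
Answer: -749471/49032 ≈ -15.285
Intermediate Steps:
f = -518/3 (f = (-37*14)/3 = (1/3)*(-518) = -518/3 ≈ -172.67)
(f + 499820)/((166 + 304*(-108)) + R(-527)) = (-518/3 + 499820)/((166 + 304*(-108)) - 22) = 1498942/(3*((166 - 32832) - 22)) = 1498942/(3*(-32666 - 22)) = (1498942/3)/(-32688) = (1498942/3)*(-1/32688) = -749471/49032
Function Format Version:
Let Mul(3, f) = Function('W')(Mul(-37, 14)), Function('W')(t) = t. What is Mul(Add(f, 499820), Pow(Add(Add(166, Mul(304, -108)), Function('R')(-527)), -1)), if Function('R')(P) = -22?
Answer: Rational(-749471, 49032) ≈ -15.285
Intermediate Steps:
f = Rational(-518, 3) (f = Mul(Rational(1, 3), Mul(-37, 14)) = Mul(Rational(1, 3), -518) = Rational(-518, 3) ≈ -172.67)
Mul(Add(f, 499820), Pow(Add(Add(166, Mul(304, -108)), Function('R')(-527)), -1)) = Mul(Add(Rational(-518, 3), 499820), Pow(Add(Add(166, Mul(304, -108)), -22), -1)) = Mul(Rational(1498942, 3), Pow(Add(Add(166, -32832), -22), -1)) = Mul(Rational(1498942, 3), Pow(Add(-32666, -22), -1)) = Mul(Rational(1498942, 3), Pow(-32688, -1)) = Mul(Rational(1498942, 3), Rational(-1, 32688)) = Rational(-749471, 49032)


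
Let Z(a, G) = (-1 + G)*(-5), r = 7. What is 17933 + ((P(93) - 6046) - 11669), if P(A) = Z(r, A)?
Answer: -242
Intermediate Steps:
Z(a, G) = 5 - 5*G
P(A) = 5 - 5*A
17933 + ((P(93) - 6046) - 11669) = 17933 + (((5 - 5*93) - 6046) - 11669) = 17933 + (((5 - 465) - 6046) - 11669) = 17933 + ((-460 - 6046) - 11669) = 17933 + (-6506 - 11669) = 17933 - 18175 = -242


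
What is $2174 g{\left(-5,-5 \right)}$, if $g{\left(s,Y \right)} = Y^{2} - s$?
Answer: $65220$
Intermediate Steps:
$2174 g{\left(-5,-5 \right)} = 2174 \left(\left(-5\right)^{2} - -5\right) = 2174 \left(25 + 5\right) = 2174 \cdot 30 = 65220$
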